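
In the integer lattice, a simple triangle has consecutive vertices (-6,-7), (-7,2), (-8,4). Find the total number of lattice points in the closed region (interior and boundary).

6

By the shoelace formula, twice the signed area is |[(-6)·2 − (-7)·(-7)] + [(-7)·4 − (-8)·2] + [(-8)·(-7) − (-6)·4]| = 7, so the area is 7/2.
Along each edge there are gcd(|Δx|,|Δy|)+1 lattice points, so counting each shared vertex once the boundary has gcd(1,9) + gcd(1,2) + gcd(2,11) = 1+1+1 = 3.
Pick's theorem gives I = A − B/2 + 1 = 7/2 − 3/2 + 1 = 3, so the closed region contains I + B = 3 + 3 = 6 lattice points.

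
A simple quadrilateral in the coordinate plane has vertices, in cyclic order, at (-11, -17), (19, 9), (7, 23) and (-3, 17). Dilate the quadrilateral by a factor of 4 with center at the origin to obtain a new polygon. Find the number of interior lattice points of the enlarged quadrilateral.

Using the shoelace formula, 2A = |[(-11)·9 − 19·(-17)] + [19·23 − 7·9] + [7·17 − (-3)·23] + [(-3)·(-17) − (-11)·17]| = 1024, so the area is 512.
Along each edge there are gcd(|Δx|,|Δy|)+1 lattice points, so counting each shared vertex once the boundary has gcd(30,26) + gcd(12,14) + gcd(10,6) + gcd(8,34) = 2+2+2+2 = 8.
Scaling by 4 multiplies the area by 4² = 16 (so the new area is 8192) and multiplies the boundary lattice-point count by 4, giving 32.
By Pick's theorem, the interior count of the dilated polygon is 8192 − 32/2 + 1 = 8177.

8177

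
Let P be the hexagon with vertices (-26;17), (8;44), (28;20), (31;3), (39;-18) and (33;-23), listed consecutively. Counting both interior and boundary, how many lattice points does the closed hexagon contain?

1957

By the shoelace formula, twice the signed area is |[(-26)·44 − 8·17] + [8·20 − 28·44] + [28·3 − 31·20] + [31·(-18) − 39·3] + [39·(-23) − 33·(-18)] + [33·17 − (-26)·(-23)]| = 3903, so the area is 1951.5.
Along each edge there are gcd(|Δx|,|Δy|)+1 lattice points, so counting each shared vertex once the boundary has gcd(34,27) + gcd(20,24) + gcd(3,17) + gcd(8,21) + gcd(6,5) + gcd(59,40) = 1+4+1+1+1+1 = 9.
Pick's theorem gives I = A − B/2 + 1 = 1951.5 − 9/2 + 1 = 1948, so the closed region contains I + B = 1948 + 9 = 1957 lattice points.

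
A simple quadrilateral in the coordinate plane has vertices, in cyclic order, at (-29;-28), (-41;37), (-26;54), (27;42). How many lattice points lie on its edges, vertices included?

Along each edge there are gcd(|Δx|,|Δy|)+1 lattice points, so counting each shared vertex once the boundary has gcd(12,65) + gcd(15,17) + gcd(53,12) + gcd(56,70) = 1+1+1+14 = 17.

17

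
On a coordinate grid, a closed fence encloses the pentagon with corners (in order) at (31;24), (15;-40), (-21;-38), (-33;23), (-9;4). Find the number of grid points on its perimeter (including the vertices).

The number of boundary lattice points is Σ gcd(|Δx|,|Δy|) = gcd(16,64) + gcd(36,2) + gcd(12,61) + gcd(24,19) + gcd(40,20) = 16+2+1+1+20 = 40.

40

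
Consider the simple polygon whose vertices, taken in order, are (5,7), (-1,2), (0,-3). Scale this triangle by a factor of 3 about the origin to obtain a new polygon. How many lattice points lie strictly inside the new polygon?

148

By the shoelace formula, twice the signed area is |[5·2 − (-1)·7] + [(-1)·(-3) − 0·2] + [0·7 − 5·(-3)]| = 35, so the area is 17.5.
The number of boundary lattice points is Σ gcd(|Δx|,|Δy|) = gcd(6,5) + gcd(1,5) + gcd(5,10) = 1+1+5 = 7.
Scaling by 3 multiplies the area by 3² = 9 (so the new area is 157.5) and multiplies the boundary lattice-point count by 3, giving 21.
By Pick's theorem, the interior count of the dilated polygon is 157.5 − 21/2 + 1 = 148.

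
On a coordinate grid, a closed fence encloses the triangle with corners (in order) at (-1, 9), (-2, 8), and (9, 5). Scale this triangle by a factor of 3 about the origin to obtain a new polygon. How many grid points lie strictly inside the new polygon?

58

By the shoelace formula, twice the signed area is |[(-1)·8 − (-2)·9] + [(-2)·5 − 9·8] + [9·9 − (-1)·5]| = 14, so the area is 7.
The number of boundary lattice points is Σ gcd(|Δx|,|Δy|) = gcd(1,1) + gcd(11,3) + gcd(10,4) = 1+1+2 = 4.
Scaling by 3 multiplies the area by 3² = 9 (so the new area is 63) and multiplies the boundary lattice-point count by 3, giving 12.
By Pick's theorem, the interior count of the dilated polygon is 63 − 12/2 + 1 = 58.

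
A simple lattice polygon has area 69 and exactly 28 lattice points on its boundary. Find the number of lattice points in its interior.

Pick's theorem A = I + B/2 − 1 rearranges to I = A − B/2 + 1 = 69 − 28/2 + 1 = 56.

56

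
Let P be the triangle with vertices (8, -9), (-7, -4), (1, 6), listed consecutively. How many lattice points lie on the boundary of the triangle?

8

The number of boundary lattice points is Σ gcd(|Δx|,|Δy|) = gcd(15,5) + gcd(8,10) + gcd(7,15) = 5+2+1 = 8.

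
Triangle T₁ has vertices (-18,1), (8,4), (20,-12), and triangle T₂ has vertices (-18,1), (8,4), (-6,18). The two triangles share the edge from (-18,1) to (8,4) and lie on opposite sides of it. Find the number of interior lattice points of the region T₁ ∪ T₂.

The union is the simple quadrilateral with vertices (-18,1), (20,-12), (8,4), (-6,18) in order.
Using the shoelace formula, 2A = |((-18)·(-12) − 20·1) + (20·4 − 8·(-12)) + (8·18 − (-6)·4) + ((-6)·1 − (-18)·18)| = 858, so the area is 429.
Along each edge there are gcd(|Δx|,|Δy|)+1 lattice points, so counting each shared vertex once the boundary has gcd(38,13) + gcd(12,16) + gcd(14,14) + gcd(12,17) = 1+4+14+1 = 20.
By Pick's theorem I = A − B/2 + 1 = 429 − 20/2 + 1 = 420.

420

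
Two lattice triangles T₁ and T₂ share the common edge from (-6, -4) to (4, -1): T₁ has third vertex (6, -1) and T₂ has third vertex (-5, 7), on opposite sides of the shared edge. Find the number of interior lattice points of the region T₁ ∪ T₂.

54

The union is the simple quadrilateral with vertices (-6, -4), (6, -1), (4, -1), (-5, 7) in order.
By the shoelace formula, twice the signed area is |[(-6)·(-1) − 6·(-4)] + [6·(-1) − 4·(-1)] + [4·7 − (-5)·(-1)] + [(-5)·(-4) − (-6)·7]| = 113, so the area is 113/2.
Along each edge there are gcd(|Δx|,|Δy|)+1 lattice points, so counting each shared vertex once the boundary has gcd(12,3) + gcd(2,0) + gcd(9,8) + gcd(1,11) = 3+2+1+1 = 7.
By Pick's theorem I = A − B/2 + 1 = 113/2 − 7/2 + 1 = 54.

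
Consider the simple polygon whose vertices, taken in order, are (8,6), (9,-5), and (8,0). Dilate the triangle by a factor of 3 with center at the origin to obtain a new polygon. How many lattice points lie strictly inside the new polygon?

16

Using the shoelace formula, 2A = |(8·(-5) − 9·6) + (9·0 − 8·(-5)) + (8·6 − 8·0)| = 6, so the area is 3.
Along each edge there are gcd(|Δx|,|Δy|)+1 lattice points, so counting each shared vertex once the boundary has gcd(1,11) + gcd(1,5) + gcd(0,6) = 1+1+6 = 8.
Scaling by 3 multiplies the area by 3² = 9 (so the new area is 27) and multiplies the boundary lattice-point count by 3, giving 24.
By Pick's theorem, the interior count of the dilated polygon is 27 − 24/2 + 1 = 16.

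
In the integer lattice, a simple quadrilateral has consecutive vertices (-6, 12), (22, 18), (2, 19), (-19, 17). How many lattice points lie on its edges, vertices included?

Along each edge there are gcd(|Δx|,|Δy|)+1 lattice points, so counting each shared vertex once the boundary has gcd(28,6) + gcd(20,1) + gcd(21,2) + gcd(13,5) = 2+1+1+1 = 5.

5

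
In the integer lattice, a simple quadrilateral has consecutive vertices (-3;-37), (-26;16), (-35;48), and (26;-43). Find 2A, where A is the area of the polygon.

2532

Using the shoelace formula, 2A = |[(-3)·16 − (-26)·(-37)] + [(-26)·48 − (-35)·16] + [(-35)·(-43) − 26·48] + [26·(-37) − (-3)·(-43)]| = 2532, so the area is 1266.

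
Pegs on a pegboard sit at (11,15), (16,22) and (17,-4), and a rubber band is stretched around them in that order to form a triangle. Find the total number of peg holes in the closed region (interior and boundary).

By the shoelace formula, twice the signed area is |[11·22 − 16·15] + [16·(-4) − 17·22] + [17·15 − 11·(-4)]| = 137, so the area is 68.5.
Along each edge there are gcd(|Δx|,|Δy|)+1 lattice points, so counting each shared vertex once the boundary has gcd(5,7) + gcd(1,26) + gcd(6,19) = 1+1+1 = 3.
Pick's theorem gives I = A − B/2 + 1 = 68.5 − 3/2 + 1 = 68, so the closed region contains I + B = 68 + 3 = 71 lattice points.

71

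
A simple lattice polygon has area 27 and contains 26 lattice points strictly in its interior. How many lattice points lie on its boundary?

Pick's theorem gives A = I + B/2 − 1, so B = 2(A − I + 1) = 2(27 − 26 + 1) = 4.

4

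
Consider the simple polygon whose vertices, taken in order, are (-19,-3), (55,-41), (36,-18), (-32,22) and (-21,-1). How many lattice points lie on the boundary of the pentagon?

10

Summing gcd(|Δx|,|Δy|) over the edges gives the boundary count: gcd(74,38) + gcd(19,23) + gcd(68,40) + gcd(11,23) + gcd(2,2) = 2+1+4+1+2 = 10.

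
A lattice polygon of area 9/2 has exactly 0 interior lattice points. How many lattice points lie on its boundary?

Pick's theorem gives A = I + B/2 − 1, so B = 2(A − I + 1) = 2(9/2 − 0 + 1) = 11.

11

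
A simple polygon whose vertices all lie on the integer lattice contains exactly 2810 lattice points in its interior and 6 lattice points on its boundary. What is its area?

Pick's theorem states A = I + B/2 − 1, so A = 2810 + 6/2 − 1 = 2812.

2812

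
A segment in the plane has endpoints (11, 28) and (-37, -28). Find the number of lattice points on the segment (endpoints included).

The number of lattice points on a segment between lattice points is gcd(|Δx|,|Δy|) + 1 = gcd(48,56) + 1 = 8 + 1 = 9.

9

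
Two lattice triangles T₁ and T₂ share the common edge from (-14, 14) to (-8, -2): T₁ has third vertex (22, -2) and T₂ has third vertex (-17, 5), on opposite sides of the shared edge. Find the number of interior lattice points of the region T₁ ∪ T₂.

273

The union is the simple quadrilateral with vertices (-14, 14), (22, -2), (-8, -2), (-17, 5) in order.
By the shoelace formula, twice the signed area is |((-14)·(-2) − 22·14) + (22·(-2) − (-8)·(-2)) + ((-8)·5 − (-17)·(-2)) + ((-17)·14 − (-14)·5)| = 582, so the area is 291.
Summing gcd(|Δx|,|Δy|) over the edges gives the boundary count: gcd(36,16) + gcd(30,0) + gcd(9,7) + gcd(3,9) = 4+30+1+3 = 38.
By Pick's theorem I = A − B/2 + 1 = 291 − 38/2 + 1 = 273.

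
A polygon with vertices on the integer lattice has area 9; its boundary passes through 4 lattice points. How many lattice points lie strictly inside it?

From Pick's theorem, I = A − B/2 + 1 = 9 − 4/2 + 1 = 8.

8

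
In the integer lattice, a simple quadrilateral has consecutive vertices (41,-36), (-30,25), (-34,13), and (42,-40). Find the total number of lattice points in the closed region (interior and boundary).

The shoelace formula gives twice the area as |[41·25 − (-30)·(-36)] + [(-30)·13 − (-34)·25] + [(-34)·(-40) − 42·13] + [42·(-36) − 41·(-40)]| = 1347, so the area is 1347/2.
Along each edge there are gcd(|Δx|,|Δy|)+1 lattice points, so counting each shared vertex once the boundary has gcd(71,61) + gcd(4,12) + gcd(76,53) + gcd(1,4) = 1+4+1+1 = 7.
Pick's theorem gives I = A − B/2 + 1 = 1347/2 − 7/2 + 1 = 671, so the closed region contains I + B = 671 + 7 = 678 lattice points.

678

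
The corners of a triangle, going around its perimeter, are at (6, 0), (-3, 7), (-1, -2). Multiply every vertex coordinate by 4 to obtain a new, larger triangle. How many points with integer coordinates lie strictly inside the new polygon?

By the shoelace formula, twice the signed area is |[6·7 − (-3)·0] + [(-3)·(-2) − (-1)·7] + [(-1)·0 − 6·(-2)]| = 67, so the area is 33.5.
The number of boundary lattice points is Σ gcd(|Δx|,|Δy|) = gcd(9,7) + gcd(2,9) + gcd(7,2) = 1+1+1 = 3.
Scaling by 4 multiplies the area by 4² = 16 (so the new area is 536) and multiplies the boundary lattice-point count by 4, giving 12.
By Pick's theorem, the interior count of the dilated polygon is 536 − 12/2 + 1 = 531.

531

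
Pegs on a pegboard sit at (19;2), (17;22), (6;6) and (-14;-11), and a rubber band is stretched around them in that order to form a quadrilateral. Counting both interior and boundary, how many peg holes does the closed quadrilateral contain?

By the shoelace formula, twice the signed area is |[19·22 − 17·2] + [17·6 − 6·22] + [6·(-11) − (-14)·6] + [(-14)·2 − 19·(-11)]| = 553, so the area is 276.5.
The number of boundary lattice points is Σ gcd(|Δx|,|Δy|) = gcd(2,20) + gcd(11,16) + gcd(20,17) + gcd(33,13) = 2+1+1+1 = 5.
Pick's theorem gives I = A − B/2 + 1 = 276.5 − 5/2 + 1 = 275, so the closed region contains I + B = 275 + 5 = 280 lattice points.

280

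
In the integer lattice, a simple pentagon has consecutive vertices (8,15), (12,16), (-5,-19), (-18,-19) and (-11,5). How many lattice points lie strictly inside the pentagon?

468

By the shoelace formula, twice the signed area is |[8·16 − 12·15] + [12·(-19) − (-5)·16] + [(-5)·(-19) − (-18)·(-19)] + [(-18)·5 − (-11)·(-19)] + [(-11)·15 − 8·5]| = 951, so the area is 475.5.
The number of boundary lattice points is Σ gcd(|Δx|,|Δy|) = gcd(4,1) + gcd(17,35) + gcd(13,0) + gcd(7,24) + gcd(19,10) = 1+1+13+1+1 = 17.
Pick's theorem gives I = A − B/2 + 1 = 475.5 − 17/2 + 1 = 468.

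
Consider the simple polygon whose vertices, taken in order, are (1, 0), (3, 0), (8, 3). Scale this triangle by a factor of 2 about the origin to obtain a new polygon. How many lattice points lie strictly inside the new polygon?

Using the shoelace formula, 2A = |(1·0 − 3·0) + (3·3 − 8·0) + (8·0 − 1·3)| = 6, so the area is 3.
Summing gcd(|Δx|,|Δy|) over the edges gives the boundary count: gcd(2,0) + gcd(5,3) + gcd(7,3) = 2+1+1 = 4.
Scaling by 2 multiplies the area by 2² = 4 (so the new area is 12) and multiplies the boundary lattice-point count by 2, giving 8.
By Pick's theorem, the interior count of the dilated polygon is 12 − 8/2 + 1 = 9.

9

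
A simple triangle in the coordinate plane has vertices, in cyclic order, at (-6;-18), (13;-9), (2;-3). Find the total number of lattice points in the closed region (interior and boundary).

By the shoelace formula, twice the signed area is |[(-6)·(-9) − 13·(-18)] + [13·(-3) − 2·(-9)] + [2·(-18) − (-6)·(-3)]| = 213, so the area is 213/2.
Along each edge there are gcd(|Δx|,|Δy|)+1 lattice points, so counting each shared vertex once the boundary has gcd(19,9) + gcd(11,6) + gcd(8,15) = 1+1+1 = 3.
Pick's theorem gives I = A − B/2 + 1 = 213/2 − 3/2 + 1 = 106, so the closed region contains I + B = 106 + 3 = 109 lattice points.

109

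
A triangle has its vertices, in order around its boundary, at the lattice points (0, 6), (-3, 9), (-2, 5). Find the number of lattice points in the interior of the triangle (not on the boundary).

The shoelace formula gives twice the area as |(0·9 − (-3)·6) + ((-3)·5 − (-2)·9) + ((-2)·6 − 0·5)| = 9, so the area is 4.5.
The number of boundary lattice points is Σ gcd(|Δx|,|Δy|) = gcd(3,3) + gcd(1,4) + gcd(2,1) = 3+1+1 = 5.
By Pick's theorem A = I + B/2 − 1, so I = 4.5 − 5/2 + 1 = 3.

3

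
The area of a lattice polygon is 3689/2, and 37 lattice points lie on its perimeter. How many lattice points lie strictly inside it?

1827

From Pick's theorem, I = A − B/2 + 1 = 3689/2 − 37/2 + 1 = 1827.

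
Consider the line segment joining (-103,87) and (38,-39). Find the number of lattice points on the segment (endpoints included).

The number of lattice points on a segment between lattice points is gcd(|Δx|,|Δy|) + 1 = gcd(141,126) + 1 = 3 + 1 = 4.

4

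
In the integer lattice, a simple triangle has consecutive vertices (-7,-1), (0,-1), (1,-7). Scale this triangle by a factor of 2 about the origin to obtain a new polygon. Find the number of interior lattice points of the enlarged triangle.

75

Using the shoelace formula, 2A = |((-7)·(-1) − 0·(-1)) + (0·(-7) − 1·(-1)) + (1·(-1) − (-7)·(-7))| = 42, so the area is 21.
The number of boundary lattice points is Σ gcd(|Δx|,|Δy|) = gcd(7,0) + gcd(1,6) + gcd(8,6) = 7+1+2 = 10.
Scaling by 2 multiplies the area by 2² = 4 (so the new area is 84) and multiplies the boundary lattice-point count by 2, giving 20.
By Pick's theorem, the interior count of the dilated polygon is 84 − 20/2 + 1 = 75.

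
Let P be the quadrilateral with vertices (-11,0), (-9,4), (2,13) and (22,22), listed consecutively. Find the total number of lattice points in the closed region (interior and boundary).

93

By the shoelace formula, twice the signed area is |((-11)·4 − (-9)·0) + ((-9)·13 − 2·4) + (2·22 − 22·13) + (22·0 − (-11)·22)| = 169, so the area is 169/2.
Along each edge there are gcd(|Δx|,|Δy|)+1 lattice points, so counting each shared vertex once the boundary has gcd(2,4) + gcd(11,9) + gcd(20,9) + gcd(33,22) = 2+1+1+11 = 15.
Pick's theorem gives I = A − B/2 + 1 = 169/2 − 15/2 + 1 = 78, so the closed region contains I + B = 78 + 15 = 93 lattice points.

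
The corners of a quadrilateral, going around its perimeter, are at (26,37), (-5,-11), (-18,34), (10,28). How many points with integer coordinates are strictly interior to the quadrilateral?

834

By the shoelace formula, twice the signed area is |[26·(-11) − (-5)·37] + [(-5)·34 − (-18)·(-11)] + [(-18)·28 − 10·34] + [10·37 − 26·28]| = 1671, so the area is 835.5.
Summing gcd(|Δx|,|Δy|) over the edges gives the boundary count: gcd(31,48) + gcd(13,45) + gcd(28,6) + gcd(16,9) = 1+1+2+1 = 5.
Pick's theorem gives I = A − B/2 + 1 = 835.5 − 5/2 + 1 = 834.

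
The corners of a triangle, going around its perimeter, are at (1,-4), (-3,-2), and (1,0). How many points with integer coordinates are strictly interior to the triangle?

5

Using the shoelace formula, 2A = |(1·(-2) − (-3)·(-4)) + ((-3)·0 − 1·(-2)) + (1·(-4) − 1·0)| = 16, so the area is 8.
The number of boundary lattice points is Σ gcd(|Δx|,|Δy|) = gcd(4,2) + gcd(4,2) + gcd(0,4) = 2+2+4 = 8.
Pick's theorem gives I = A − B/2 + 1 = 8 − 8/2 + 1 = 5.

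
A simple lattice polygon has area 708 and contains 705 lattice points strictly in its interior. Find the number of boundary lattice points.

Pick's theorem gives A = I + B/2 − 1, so B = 2(A − I + 1) = 2(708 − 705 + 1) = 8.

8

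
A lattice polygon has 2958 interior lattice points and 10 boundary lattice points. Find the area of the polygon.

2962

By Pick's theorem, A = I + B/2 − 1 = 2958 + 10/2 − 1 = 2962.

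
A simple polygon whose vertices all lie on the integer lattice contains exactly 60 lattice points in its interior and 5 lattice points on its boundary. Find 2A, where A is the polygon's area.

123

By Pick's theorem, A = I + B/2 − 1 = 60 + 5/2 − 1 = 123/2.
Hence 2A = 123.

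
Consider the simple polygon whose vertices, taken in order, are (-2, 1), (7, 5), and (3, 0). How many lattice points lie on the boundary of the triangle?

Along each edge there are gcd(|Δx|,|Δy|)+1 lattice points, so counting each shared vertex once the boundary has gcd(9,4) + gcd(4,5) + gcd(5,1) = 1+1+1 = 3.

3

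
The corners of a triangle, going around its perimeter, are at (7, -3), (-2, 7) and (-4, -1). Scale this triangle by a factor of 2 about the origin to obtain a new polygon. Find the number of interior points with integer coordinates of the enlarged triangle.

By the shoelace formula, twice the signed area is |[7·7 − (-2)·(-3)] + [(-2)·(-1) − (-4)·7] + [(-4)·(-3) − 7·(-1)]| = 92, so the area is 46.
Summing gcd(|Δx|,|Δy|) over the edges gives the boundary count: gcd(9,10) + gcd(2,8) + gcd(11,2) = 1+2+1 = 4.
Scaling by 2 multiplies the area by 2² = 4 (so the new area is 184) and multiplies the boundary lattice-point count by 2, giving 8.
By Pick's theorem, the interior count of the dilated polygon is 184 − 8/2 + 1 = 181.

181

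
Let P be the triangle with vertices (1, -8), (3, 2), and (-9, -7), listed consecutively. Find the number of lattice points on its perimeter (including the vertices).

Summing gcd(|Δx|,|Δy|) over the edges gives the boundary count: gcd(2,10) + gcd(12,9) + gcd(10,1) = 2+3+1 = 6.

6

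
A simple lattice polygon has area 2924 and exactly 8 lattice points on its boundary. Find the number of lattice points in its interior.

2921

From Pick's theorem, I = A − B/2 + 1 = 2924 − 8/2 + 1 = 2921.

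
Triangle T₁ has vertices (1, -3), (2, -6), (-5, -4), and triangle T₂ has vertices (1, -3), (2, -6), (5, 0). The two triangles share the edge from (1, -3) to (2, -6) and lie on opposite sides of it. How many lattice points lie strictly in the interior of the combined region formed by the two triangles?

15

The union is the simple quadrilateral with vertices (1, -3), (-5, -4), (2, -6), (5, 0) in order.
The shoelace formula gives twice the area as |(1·(-4) − (-5)·(-3)) + ((-5)·(-6) − 2·(-4)) + (2·0 − 5·(-6)) + (5·(-3) − 1·0)| = 34, so the area is 17.
Summing gcd(|Δx|,|Δy|) over the edges gives the boundary count: gcd(6,1) + gcd(7,2) + gcd(3,6) + gcd(4,3) = 1+1+3+1 = 6.
By Pick's theorem I = A − B/2 + 1 = 17 − 6/2 + 1 = 15.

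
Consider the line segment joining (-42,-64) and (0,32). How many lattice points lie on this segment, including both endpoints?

The number of lattice points on a segment between lattice points is gcd(|Δx|,|Δy|) + 1 = gcd(42,96) + 1 = 6 + 1 = 7.

7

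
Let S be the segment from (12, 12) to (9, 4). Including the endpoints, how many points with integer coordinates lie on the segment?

The number of lattice points on a segment between lattice points is gcd(|Δx|,|Δy|) + 1 = gcd(3,8) + 1 = 1 + 1 = 2.

2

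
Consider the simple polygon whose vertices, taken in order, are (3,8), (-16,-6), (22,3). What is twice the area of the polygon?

By the shoelace formula, twice the signed area is |(3·(-6) − (-16)·8) + ((-16)·3 − 22·(-6)) + (22·8 − 3·3)| = 361, so the area is 361/2.

361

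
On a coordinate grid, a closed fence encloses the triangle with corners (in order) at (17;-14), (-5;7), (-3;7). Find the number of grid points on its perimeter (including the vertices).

4

The number of boundary lattice points is Σ gcd(|Δx|,|Δy|) = gcd(22,21) + gcd(2,0) + gcd(20,21) = 1+2+1 = 4.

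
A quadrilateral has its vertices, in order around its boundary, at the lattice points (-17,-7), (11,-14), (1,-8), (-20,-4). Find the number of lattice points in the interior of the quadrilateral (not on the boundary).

The shoelace formula gives twice the area as |((-17)·(-14) − 11·(-7)) + (11·(-8) − 1·(-14)) + (1·(-4) − (-20)·(-8)) + ((-20)·(-7) − (-17)·(-4))| = 149, so the area is 74.5.
Along each edge there are gcd(|Δx|,|Δy|)+1 lattice points, so counting each shared vertex once the boundary has gcd(28,7) + gcd(10,6) + gcd(21,4) + gcd(3,3) = 7+2+1+3 = 13.
By Pick's theorem A = I + B/2 − 1, so I = 74.5 − 13/2 + 1 = 69.

69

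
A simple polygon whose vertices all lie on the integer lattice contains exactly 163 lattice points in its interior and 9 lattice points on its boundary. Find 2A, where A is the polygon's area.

By Pick's theorem, A = I + B/2 − 1 = 163 + 9/2 − 1 = 333/2.
Hence 2A = 333.

333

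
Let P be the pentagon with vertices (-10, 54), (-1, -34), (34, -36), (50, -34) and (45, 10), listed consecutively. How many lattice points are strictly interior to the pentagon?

3388

The shoelace formula gives twice the area as |[(-10)·(-34) − (-1)·54] + [(-1)·(-36) − 34·(-34)] + [34·(-34) − 50·(-36)] + [50·10 − 45·(-34)] + [45·54 − (-10)·10]| = 6790, so the area is 3395.
The number of boundary lattice points is Σ gcd(|Δx|,|Δy|) = gcd(9,88) + gcd(35,2) + gcd(16,2) + gcd(5,44) + gcd(55,44) = 1+1+2+1+11 = 16.
Pick's theorem gives I = A − B/2 + 1 = 3395 − 16/2 + 1 = 3388.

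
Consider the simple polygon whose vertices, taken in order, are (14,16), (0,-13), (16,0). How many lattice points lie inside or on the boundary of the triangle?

The shoelace formula gives twice the area as |[14·(-13) − 0·16] + [0·0 − 16·(-13)] + [16·16 − 14·0]| = 282, so the area is 141.
Summing gcd(|Δx|,|Δy|) over the edges gives the boundary count: gcd(14,29) + gcd(16,13) + gcd(2,16) = 1+1+2 = 4.
Pick's theorem gives I = A − B/2 + 1 = 141 − 4/2 + 1 = 140, so the closed region contains I + B = 140 + 4 = 144 lattice points.

144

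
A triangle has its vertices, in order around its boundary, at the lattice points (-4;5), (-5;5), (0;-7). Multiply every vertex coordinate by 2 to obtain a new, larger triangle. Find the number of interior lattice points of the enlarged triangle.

19

Using the shoelace formula, 2A = |((-4)·5 − (-5)·5) + ((-5)·(-7) − 0·5) + (0·5 − (-4)·(-7))| = 12, so the area is 6.
The number of boundary lattice points is Σ gcd(|Δx|,|Δy|) = gcd(1,0) + gcd(5,12) + gcd(4,12) = 1+1+4 = 6.
Scaling by 2 multiplies the area by 2² = 4 (so the new area is 24) and multiplies the boundary lattice-point count by 2, giving 12.
By Pick's theorem, the interior count of the dilated polygon is 24 − 12/2 + 1 = 19.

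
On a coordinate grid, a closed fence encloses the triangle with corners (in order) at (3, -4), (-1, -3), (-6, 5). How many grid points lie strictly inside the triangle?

By the shoelace formula, twice the signed area is |[3·(-3) − (-1)·(-4)] + [(-1)·5 − (-6)·(-3)] + [(-6)·(-4) − 3·5]| = 27, so the area is 13.5.
Summing gcd(|Δx|,|Δy|) over the edges gives the boundary count: gcd(4,1) + gcd(5,8) + gcd(9,9) = 1+1+9 = 11.
By Pick's theorem A = I + B/2 − 1, so I = 13.5 − 11/2 + 1 = 9.

9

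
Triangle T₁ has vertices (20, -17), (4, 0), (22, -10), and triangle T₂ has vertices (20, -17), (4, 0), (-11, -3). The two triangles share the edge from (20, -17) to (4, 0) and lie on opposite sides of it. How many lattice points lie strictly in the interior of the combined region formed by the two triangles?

The union is the simple quadrilateral with vertices (20, -17), (22, -10), (4, 0), (-11, -3) in order.
Using the shoelace formula, 2A = |[20·(-10) − 22·(-17)] + [22·0 − 4·(-10)] + [4·(-3) − (-11)·0] + [(-11)·(-17) − 20·(-3)]| = 449, so the area is 224.5.
Along each edge there are gcd(|Δx|,|Δy|)+1 lattice points, so counting each shared vertex once the boundary has gcd(2,7) + gcd(18,10) + gcd(15,3) + gcd(31,14) = 1+2+3+1 = 7.
By Pick's theorem I = A − B/2 + 1 = 224.5 − 7/2 + 1 = 222.

222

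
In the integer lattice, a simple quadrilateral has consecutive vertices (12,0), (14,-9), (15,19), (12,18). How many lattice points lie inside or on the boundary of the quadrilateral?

Using the shoelace formula, 2A = |(12·(-9) − 14·0) + (14·19 − 15·(-9)) + (15·18 − 12·19) + (12·0 − 12·18)| = 119, so the area is 119/2.
Summing gcd(|Δx|,|Δy|) over the edges gives the boundary count: gcd(2,9) + gcd(1,28) + gcd(3,1) + gcd(0,18) = 1+1+1+18 = 21.
Pick's theorem gives I = A − B/2 + 1 = 119/2 − 21/2 + 1 = 50, so the closed region contains I + B = 50 + 21 = 71 lattice points.

71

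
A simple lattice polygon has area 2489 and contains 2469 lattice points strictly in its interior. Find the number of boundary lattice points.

Pick's theorem gives A = I + B/2 − 1, so B = 2(A − I + 1) = 2(2489 − 2469 + 1) = 42.

42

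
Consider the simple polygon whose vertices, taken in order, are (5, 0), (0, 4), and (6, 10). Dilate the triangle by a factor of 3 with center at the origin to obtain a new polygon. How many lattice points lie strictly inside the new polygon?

232

The shoelace formula gives twice the area as |(5·4 − 0·0) + (0·10 − 6·4) + (6·0 − 5·10)| = 54, so the area is 27.
The number of boundary lattice points is Σ gcd(|Δx|,|Δy|) = gcd(5,4) + gcd(6,6) + gcd(1,10) = 1+6+1 = 8.
Scaling by 3 multiplies the area by 3² = 9 (so the new area is 243) and multiplies the boundary lattice-point count by 3, giving 24.
By Pick's theorem, the interior count of the dilated polygon is 243 − 24/2 + 1 = 232.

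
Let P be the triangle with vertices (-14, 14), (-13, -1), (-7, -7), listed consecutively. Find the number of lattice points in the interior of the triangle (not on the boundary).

The shoelace formula gives twice the area as |((-14)·(-1) − (-13)·14) + ((-13)·(-7) − (-7)·(-1)) + ((-7)·14 − (-14)·(-7))| = 84, so the area is 42.
Summing gcd(|Δx|,|Δy|) over the edges gives the boundary count: gcd(1,15) + gcd(6,6) + gcd(7,21) = 1+6+7 = 14.
Pick's theorem gives I = A − B/2 + 1 = 42 − 14/2 + 1 = 36.

36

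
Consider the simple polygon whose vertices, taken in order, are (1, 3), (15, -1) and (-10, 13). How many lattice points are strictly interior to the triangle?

47

Using the shoelace formula, 2A = |[1·(-1) − 15·3] + [15·13 − (-10)·(-1)] + [(-10)·3 − 1·13]| = 96, so the area is 48.
The number of boundary lattice points is Σ gcd(|Δx|,|Δy|) = gcd(14,4) + gcd(25,14) + gcd(11,10) = 2+1+1 = 4.
Pick's theorem gives I = A − B/2 + 1 = 48 − 4/2 + 1 = 47.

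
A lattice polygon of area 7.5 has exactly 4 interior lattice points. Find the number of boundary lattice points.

9

Pick's theorem gives A = I + B/2 − 1, so B = 2(A − I + 1) = 2(7.5 − 4 + 1) = 9.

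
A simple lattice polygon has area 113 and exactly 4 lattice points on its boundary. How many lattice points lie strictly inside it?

Pick's theorem A = I + B/2 − 1 rearranges to I = A − B/2 + 1 = 113 − 4/2 + 1 = 112.

112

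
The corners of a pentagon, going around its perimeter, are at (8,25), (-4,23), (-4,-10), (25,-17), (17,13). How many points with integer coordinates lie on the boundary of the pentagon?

41

Along each edge there are gcd(|Δx|,|Δy|)+1 lattice points, so counting each shared vertex once the boundary has gcd(12,2) + gcd(0,33) + gcd(29,7) + gcd(8,30) + gcd(9,12) = 2+33+1+2+3 = 41.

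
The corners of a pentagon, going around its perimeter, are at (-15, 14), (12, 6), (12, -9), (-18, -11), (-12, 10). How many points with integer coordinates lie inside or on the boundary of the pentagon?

543

By the shoelace formula, twice the signed area is |((-15)·6 − 12·14) + (12·(-9) − 12·6) + (12·(-11) − (-18)·(-9)) + ((-18)·10 − (-12)·(-11)) + ((-12)·14 − (-15)·10)| = 1062, so the area is 531.
Summing gcd(|Δx|,|Δy|) over the edges gives the boundary count: gcd(27,8) + gcd(0,15) + gcd(30,2) + gcd(6,21) + gcd(3,4) = 1+15+2+3+1 = 22.
Pick's theorem gives I = A − B/2 + 1 = 531 − 22/2 + 1 = 521, so the closed region contains I + B = 521 + 22 = 543 lattice points.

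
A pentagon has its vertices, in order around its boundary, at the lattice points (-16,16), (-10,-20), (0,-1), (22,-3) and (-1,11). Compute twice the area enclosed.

911

Using the shoelace formula, 2A = |[(-16)·(-20) − (-10)·16] + [(-10)·(-1) − 0·(-20)] + [0·(-3) − 22·(-1)] + [22·11 − (-1)·(-3)] + [(-1)·16 − (-16)·11]| = 911, so the area is 455.5.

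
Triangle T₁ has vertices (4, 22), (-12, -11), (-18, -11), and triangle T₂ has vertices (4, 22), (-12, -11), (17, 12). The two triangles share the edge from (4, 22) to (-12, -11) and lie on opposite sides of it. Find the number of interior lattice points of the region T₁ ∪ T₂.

385

The union is the simple quadrilateral with vertices (4, 22), (-18, -11), (-12, -11), (17, 12) in order.
The shoelace formula gives twice the area as |[4·(-11) − (-18)·22] + [(-18)·(-11) − (-12)·(-11)] + [(-12)·12 − 17·(-11)] + [17·22 − 4·12]| = 787, so the area is 787/2.
Along each edge there are gcd(|Δx|,|Δy|)+1 lattice points, so counting each shared vertex once the boundary has gcd(22,33) + gcd(6,0) + gcd(29,23) + gcd(13,10) = 11+6+1+1 = 19.
By Pick's theorem I = A − B/2 + 1 = 787/2 − 19/2 + 1 = 385.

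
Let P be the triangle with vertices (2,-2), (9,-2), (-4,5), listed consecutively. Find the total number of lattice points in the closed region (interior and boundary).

30

By the shoelace formula, twice the signed area is |[2·(-2) − 9·(-2)] + [9·5 − (-4)·(-2)] + [(-4)·(-2) − 2·5]| = 49, so the area is 24.5.
The number of boundary lattice points is Σ gcd(|Δx|,|Δy|) = gcd(7,0) + gcd(13,7) + gcd(6,7) = 7+1+1 = 9.
Pick's theorem gives I = A − B/2 + 1 = 24.5 − 9/2 + 1 = 21, so the closed region contains I + B = 21 + 9 = 30 lattice points.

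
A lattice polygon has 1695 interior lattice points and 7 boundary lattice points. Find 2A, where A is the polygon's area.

By Pick's theorem, A = I + B/2 − 1 = 1695 + 7/2 − 1 = 3395/2.
Hence 2A = 3395.

3395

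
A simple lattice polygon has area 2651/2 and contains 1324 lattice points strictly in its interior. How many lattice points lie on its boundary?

Pick's theorem gives A = I + B/2 − 1, so B = 2(A − I + 1) = 2(2651/2 − 1324 + 1) = 5.

5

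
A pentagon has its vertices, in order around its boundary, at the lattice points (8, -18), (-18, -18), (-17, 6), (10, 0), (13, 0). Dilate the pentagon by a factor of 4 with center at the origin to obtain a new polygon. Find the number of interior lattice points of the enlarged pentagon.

9341

By the shoelace formula, twice the signed area is |[8·(-18) − (-18)·(-18)] + [(-18)·6 − (-17)·(-18)] + [(-17)·0 − 10·6] + [10·0 − 13·0] + [13·(-18) − 8·0]| = 1176, so the area is 588.
The number of boundary lattice points is Σ gcd(|Δx|,|Δy|) = gcd(26,0) + gcd(1,24) + gcd(27,6) + gcd(3,0) + gcd(5,18) = 26+1+3+3+1 = 34.
Scaling by 4 multiplies the area by 4² = 16 (so the new area is 9408) and multiplies the boundary lattice-point count by 4, giving 136.
By Pick's theorem, the interior count of the dilated polygon is 9408 − 136/2 + 1 = 9341.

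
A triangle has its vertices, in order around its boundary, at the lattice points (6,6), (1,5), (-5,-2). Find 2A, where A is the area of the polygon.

Using the shoelace formula, 2A = |(6·5 − 1·6) + (1·(-2) − (-5)·5) + ((-5)·6 − 6·(-2))| = 29, so the area is 14.5.

29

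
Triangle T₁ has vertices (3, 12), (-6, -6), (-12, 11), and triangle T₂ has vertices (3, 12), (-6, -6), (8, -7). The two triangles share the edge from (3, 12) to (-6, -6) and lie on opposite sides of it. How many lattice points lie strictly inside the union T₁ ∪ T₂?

The union is the simple quadrilateral with vertices (3, 12), (-12, 11), (-6, -6), (8, -7) in order.
Using the shoelace formula, 2A = |[3·11 − (-12)·12] + [(-12)·(-6) − (-6)·11] + [(-6)·(-7) − 8·(-6)] + [8·12 − 3·(-7)]| = 522, so the area is 261.
Summing gcd(|Δx|,|Δy|) over the edges gives the boundary count: gcd(15,1) + gcd(6,17) + gcd(14,1) + gcd(5,19) = 1+1+1+1 = 4.
By Pick's theorem I = A − B/2 + 1 = 261 − 4/2 + 1 = 260.

260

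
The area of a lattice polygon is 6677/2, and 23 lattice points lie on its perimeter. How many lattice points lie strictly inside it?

Pick's theorem A = I + B/2 − 1 rearranges to I = A − B/2 + 1 = 6677/2 − 23/2 + 1 = 3328.

3328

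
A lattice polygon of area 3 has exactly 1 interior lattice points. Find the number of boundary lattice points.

Pick's theorem gives A = I + B/2 − 1, so B = 2(A − I + 1) = 2(3 − 1 + 1) = 6.

6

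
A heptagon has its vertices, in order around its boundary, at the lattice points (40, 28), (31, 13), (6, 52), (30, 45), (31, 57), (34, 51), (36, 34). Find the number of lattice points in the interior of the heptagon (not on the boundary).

584

The shoelace formula gives twice the area as |[40·13 − 31·28] + [31·52 − 6·13] + [6·45 − 30·52] + [30·57 − 31·45] + [31·51 − 34·57] + [34·34 − 36·51] + [36·28 − 40·34]| = 1178, so the area is 589.
The number of boundary lattice points is Σ gcd(|Δx|,|Δy|) = gcd(9,15) + gcd(25,39) + gcd(24,7) + gcd(1,12) + gcd(3,6) + gcd(2,17) + gcd(4,6) = 3+1+1+1+3+1+2 = 12.
By Pick's theorem A = I + B/2 − 1, so I = 589 − 12/2 + 1 = 584.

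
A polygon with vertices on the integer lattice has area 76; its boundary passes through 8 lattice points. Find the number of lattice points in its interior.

73

From Pick's theorem, I = A − B/2 + 1 = 76 − 8/2 + 1 = 73.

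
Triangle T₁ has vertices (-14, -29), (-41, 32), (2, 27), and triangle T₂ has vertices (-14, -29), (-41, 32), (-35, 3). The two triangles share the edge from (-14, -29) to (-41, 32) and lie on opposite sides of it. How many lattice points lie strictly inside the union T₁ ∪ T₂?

1448

The union is the simple quadrilateral with vertices (-14, -29), (2, 27), (-41, 32), (-35, 3) in order.
Using the shoelace formula, 2A = |[(-14)·27 − 2·(-29)] + [2·32 − (-41)·27] + [(-41)·3 − (-35)·32] + [(-35)·(-29) − (-14)·3]| = 2905, so the area is 2905/2.
The number of boundary lattice points is Σ gcd(|Δx|,|Δy|) = gcd(16,56) + gcd(43,5) + gcd(6,29) + gcd(21,32) = 8+1+1+1 = 11.
By Pick's theorem I = A − B/2 + 1 = 2905/2 − 11/2 + 1 = 1448.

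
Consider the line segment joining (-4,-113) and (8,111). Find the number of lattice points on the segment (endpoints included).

5

The number of lattice points on a segment between lattice points is gcd(|Δx|,|Δy|) + 1 = gcd(12,224) + 1 = 4 + 1 = 5.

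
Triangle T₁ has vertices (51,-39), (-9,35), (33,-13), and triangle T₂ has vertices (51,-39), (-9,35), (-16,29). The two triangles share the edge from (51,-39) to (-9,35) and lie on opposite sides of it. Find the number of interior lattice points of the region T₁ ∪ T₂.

549

The union is the simple quadrilateral with vertices (51,-39), (33,-13), (-9,35), (-16,29) in order.
By the shoelace formula, twice the signed area is |[51·(-13) − 33·(-39)] + [33·35 − (-9)·(-13)] + [(-9)·29 − (-16)·35] + [(-16)·(-39) − 51·29]| = 1106, so the area is 553.
Along each edge there are gcd(|Δx|,|Δy|)+1 lattice points, so counting each shared vertex once the boundary has gcd(18,26) + gcd(42,48) + gcd(7,6) + gcd(67,68) = 2+6+1+1 = 10.
By Pick's theorem I = A − B/2 + 1 = 553 − 10/2 + 1 = 549.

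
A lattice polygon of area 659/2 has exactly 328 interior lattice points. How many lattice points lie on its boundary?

5

Pick's theorem gives A = I + B/2 − 1, so B = 2(A − I + 1) = 2(659/2 − 328 + 1) = 5.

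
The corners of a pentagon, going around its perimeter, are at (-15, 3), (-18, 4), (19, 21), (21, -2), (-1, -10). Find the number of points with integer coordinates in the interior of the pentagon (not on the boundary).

650

By the shoelace formula, twice the signed area is |((-15)·4 − (-18)·3) + ((-18)·21 − 19·4) + (19·(-2) − 21·21) + (21·(-10) − (-1)·(-2)) + ((-1)·3 − (-15)·(-10))| = 1304, so the area is 652.
Along each edge there are gcd(|Δx|,|Δy|)+1 lattice points, so counting each shared vertex once the boundary has gcd(3,1) + gcd(37,17) + gcd(2,23) + gcd(22,8) + gcd(14,13) = 1+1+1+2+1 = 6.
By Pick's theorem A = I + B/2 − 1, so I = 652 − 6/2 + 1 = 650.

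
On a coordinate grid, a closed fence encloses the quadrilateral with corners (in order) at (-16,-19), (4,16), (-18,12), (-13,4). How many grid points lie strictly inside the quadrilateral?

By the shoelace formula, twice the signed area is |((-16)·16 − 4·(-19)) + (4·12 − (-18)·16) + ((-18)·4 − (-13)·12) + ((-13)·(-19) − (-16)·4)| = 551, so the area is 551/2.
The number of boundary lattice points is Σ gcd(|Δx|,|Δy|) = gcd(20,35) + gcd(22,4) + gcd(5,8) + gcd(3,23) = 5+2+1+1 = 9.
Pick's theorem gives I = A − B/2 + 1 = 551/2 − 9/2 + 1 = 272.

272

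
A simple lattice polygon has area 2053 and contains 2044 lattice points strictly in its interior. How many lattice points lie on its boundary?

20

Pick's theorem gives A = I + B/2 − 1, so B = 2(A − I + 1) = 2(2053 − 2044 + 1) = 20.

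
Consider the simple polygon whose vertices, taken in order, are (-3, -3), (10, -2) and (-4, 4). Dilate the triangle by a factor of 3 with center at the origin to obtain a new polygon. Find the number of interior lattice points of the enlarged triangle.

Using the shoelace formula, 2A = |((-3)·(-2) − 10·(-3)) + (10·4 − (-4)·(-2)) + ((-4)·(-3) − (-3)·4)| = 92, so the area is 46.
Along each edge there are gcd(|Δx|,|Δy|)+1 lattice points, so counting each shared vertex once the boundary has gcd(13,1) + gcd(14,6) + gcd(1,7) = 1+2+1 = 4.
Scaling by 3 multiplies the area by 3² = 9 (so the new area is 414) and multiplies the boundary lattice-point count by 3, giving 12.
By Pick's theorem, the interior count of the dilated polygon is 414 − 12/2 + 1 = 409.

409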